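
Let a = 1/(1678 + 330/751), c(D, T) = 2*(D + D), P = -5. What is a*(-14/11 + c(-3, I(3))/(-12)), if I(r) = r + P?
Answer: -2253/13865588 ≈ -0.00016249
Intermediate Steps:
I(r) = -5 + r (I(r) = r - 5 = -5 + r)
c(D, T) = 4*D (c(D, T) = 2*(2*D) = 4*D)
a = 751/1260508 (a = 1/(1678 + 330*(1/751)) = 1/(1678 + 330/751) = 1/(1260508/751) = 751/1260508 ≈ 0.00059579)
a*(-14/11 + c(-3, I(3))/(-12)) = 751*(-14/11 + (4*(-3))/(-12))/1260508 = 751*(-14*1/11 - 12*(-1/12))/1260508 = 751*(-14/11 + 1)/1260508 = (751/1260508)*(-3/11) = -2253/13865588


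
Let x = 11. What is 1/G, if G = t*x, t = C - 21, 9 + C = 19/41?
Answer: -41/13321 ≈ -0.0030778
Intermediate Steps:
C = -350/41 (C = -9 + 19/41 = -350/41 ≈ -8.5366)
t = -1211/41 (t = -350/41 - 21 = -1211/41 ≈ -29.537)
G = -13321/41 (G = -1211/41*11 = -13321/41 ≈ -324.90)
1/G = 1/(-13321/41) = -41/13321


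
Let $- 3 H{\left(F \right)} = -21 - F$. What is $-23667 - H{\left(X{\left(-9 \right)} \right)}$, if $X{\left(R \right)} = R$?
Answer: $-23671$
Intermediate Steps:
$H{\left(F \right)} = 7 + \frac{F}{3}$ ($H{\left(F \right)} = - \frac{-21 - F}{3} = 7 + \frac{F}{3}$)
$-23667 - H{\left(X{\left(-9 \right)} \right)} = -23667 - \left(7 + \frac{1}{3} \left(-9\right)\right) = -23667 - \left(7 - 3\right) = -23667 - 4 = -23671$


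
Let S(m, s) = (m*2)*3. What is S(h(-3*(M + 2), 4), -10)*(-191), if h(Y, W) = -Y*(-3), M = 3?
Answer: 51570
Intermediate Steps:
h(Y, W) = 3*Y
S(m, s) = 6*m (S(m, s) = (2*m)*3 = 6*m)
S(h(-3*(M + 2), 4), -10)*(-191) = (6*(3*(-3*(3 + 2))))*(-191) = (6*(3*(-3*5)))*(-191) = (6*(3*(-15)))*(-191) = (6*(-45))*(-191) = -270*(-191) = 51570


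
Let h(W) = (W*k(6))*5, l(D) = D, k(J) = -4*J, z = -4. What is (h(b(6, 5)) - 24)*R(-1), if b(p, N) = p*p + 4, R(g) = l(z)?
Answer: 19296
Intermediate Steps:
R(g) = -4
b(p, N) = 4 + p² (b(p, N) = p² + 4 = 4 + p²)
h(W) = -120*W (h(W) = (W*(-4*6))*5 = (W*(-24))*5 = -24*W*5 = -120*W)
(h(b(6, 5)) - 24)*R(-1) = (-120*(4 + 6²) - 24)*(-4) = (-120*(4 + 36) - 24)*(-4) = (-120*40 - 24)*(-4) = (-4800 - 24)*(-4) = -4824*(-4) = 19296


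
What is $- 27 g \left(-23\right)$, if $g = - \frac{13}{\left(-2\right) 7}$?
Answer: $\frac{8073}{14} \approx 576.64$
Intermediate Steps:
$g = \frac{13}{14}$ ($g = - \frac{13}{-14} = \left(-13\right) \left(- \frac{1}{14}\right) = \frac{13}{14} \approx 0.92857$)
$- 27 g \left(-23\right) = \left(-27\right) \frac{13}{14} \left(-23\right) = \left(- \frac{351}{14}\right) \left(-23\right) = \frac{8073}{14}$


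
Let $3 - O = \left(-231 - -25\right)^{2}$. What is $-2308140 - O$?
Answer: $-2265707$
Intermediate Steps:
$O = -42433$ ($O = 3 - \left(-231 - -25\right)^{2} = 3 - \left(-231 + \left(-157 + 182\right)\right)^{2} = 3 - \left(-231 + 25\right)^{2} = 3 - \left(-206\right)^{2} = 3 - 42436 = -42433$)
$-2308140 - O = -2308140 - -42433 = -2308140 + 42433 = -2265707$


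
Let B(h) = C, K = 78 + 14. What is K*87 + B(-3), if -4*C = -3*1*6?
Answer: 16017/2 ≈ 8008.5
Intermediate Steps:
K = 92
C = 9/2 (C = -(-3*1)*6/4 = -(-3)*6/4 = -¼*(-18) = 9/2 ≈ 4.5000)
B(h) = 9/2
K*87 + B(-3) = 92*87 + 9/2 = 8004 + 9/2 = 16017/2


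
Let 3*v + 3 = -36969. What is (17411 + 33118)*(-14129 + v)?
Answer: -1336643637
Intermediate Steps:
v = -12324 (v = -1 + (⅓)*(-36969) = -1 - 12323 = -12324)
(17411 + 33118)*(-14129 + v) = (17411 + 33118)*(-14129 - 12324) = 50529*(-26453) = -1336643637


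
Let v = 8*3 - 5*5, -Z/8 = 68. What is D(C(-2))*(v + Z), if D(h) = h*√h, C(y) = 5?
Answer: -2725*√5 ≈ -6093.3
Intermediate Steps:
D(h) = h^(3/2)
Z = -544 (Z = -8*68 = -544)
v = -1 (v = 24 - 25 = -1)
D(C(-2))*(v + Z) = 5^(3/2)*(-1 - 544) = (5*√5)*(-545) = -2725*√5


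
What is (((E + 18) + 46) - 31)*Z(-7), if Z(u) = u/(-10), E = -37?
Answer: -14/5 ≈ -2.8000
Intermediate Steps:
Z(u) = -u/10 (Z(u) = u*(-⅒) = -u/10)
(((E + 18) + 46) - 31)*Z(-7) = (((-37 + 18) + 46) - 31)*(-⅒*(-7)) = ((-19 + 46) - 31)*(7/10) = (27 - 31)*(7/10) = -4*7/10 = -14/5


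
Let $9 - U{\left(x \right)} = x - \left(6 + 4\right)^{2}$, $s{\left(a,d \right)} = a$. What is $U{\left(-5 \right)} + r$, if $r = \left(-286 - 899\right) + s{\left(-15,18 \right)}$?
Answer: $-1086$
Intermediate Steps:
$r = -1200$ ($r = \left(-286 - 899\right) - 15 = -1185 - 15 = -1200$)
$U{\left(x \right)} = 109 - x$ ($U{\left(x \right)} = 9 - \left(x - \left(6 + 4\right)^{2}\right) = 9 - \left(x - 10^{2}\right) = 9 - \left(x - 100\right) = 9 - \left(-100 + x\right) = 109 - x$)
$U{\left(-5 \right)} + r = \left(109 - -5\right) - 1200 = \left(109 + 5\right) - 1200 = 114 - 1200 = -1086$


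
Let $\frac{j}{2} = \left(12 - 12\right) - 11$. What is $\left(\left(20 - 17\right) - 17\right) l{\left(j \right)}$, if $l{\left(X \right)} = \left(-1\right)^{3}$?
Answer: $14$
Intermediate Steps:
$j = -22$ ($j = 2 \left(\left(12 - 12\right) - 11\right) = 2 \left(0 - 11\right) = 2 \left(-11\right) = -22$)
$l{\left(X \right)} = -1$
$\left(\left(20 - 17\right) - 17\right) l{\left(j \right)} = \left(\left(20 - 17\right) - 17\right) \left(-1\right) = \left(3 - 17\right) \left(-1\right) = \left(-14\right) \left(-1\right) = 14$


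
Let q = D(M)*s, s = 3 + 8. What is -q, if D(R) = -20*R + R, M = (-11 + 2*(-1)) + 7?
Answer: -1254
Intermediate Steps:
M = -6 (M = (-11 - 2) + 7 = -13 + 7 = -6)
D(R) = -19*R
s = 11
q = 1254 (q = -19*(-6)*11 = 114*11 = 1254)
-q = -1*1254 = -1254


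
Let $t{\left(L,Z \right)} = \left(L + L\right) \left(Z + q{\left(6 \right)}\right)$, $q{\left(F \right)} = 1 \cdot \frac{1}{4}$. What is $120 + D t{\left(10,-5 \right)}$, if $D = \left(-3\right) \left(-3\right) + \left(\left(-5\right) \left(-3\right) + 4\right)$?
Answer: $-2540$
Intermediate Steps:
$q{\left(F \right)} = \frac{1}{4}$ ($q{\left(F \right)} = 1 \cdot \frac{1}{4} = \frac{1}{4}$)
$t{\left(L,Z \right)} = 2 L \left(\frac{1}{4} + Z\right)$ ($t{\left(L,Z \right)} = \left(L + L\right) \left(Z + \frac{1}{4}\right) = 2 L \left(\frac{1}{4} + Z\right)$)
$D = 28$ ($D = 9 + \left(15 + 4\right) = 9 + 19 = 28$)
$120 + D t{\left(10,-5 \right)} = 120 + 28 \cdot \frac{1}{2} \cdot 10 \left(1 + 4 \left(-5\right)\right) = 120 + 28 \cdot \frac{1}{2} \cdot 10 \left(1 - 20\right) = 120 + 28 \cdot \frac{1}{2} \cdot 10 \left(-19\right) = 120 + 28 \left(-95\right) = 120 - 2660 = -2540$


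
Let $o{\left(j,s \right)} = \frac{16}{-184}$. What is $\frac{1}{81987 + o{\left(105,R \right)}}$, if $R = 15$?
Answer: $\frac{23}{1885699} \approx 1.2197 \cdot 10^{-5}$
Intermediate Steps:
$o{\left(j,s \right)} = - \frac{2}{23}$ ($o{\left(j,s \right)} = 16 \left(- \frac{1}{184}\right) = - \frac{2}{23}$)
$\frac{1}{81987 + o{\left(105,R \right)}} = \frac{1}{81987 - \frac{2}{23}} = \frac{1}{\frac{1885699}{23}} = \frac{23}{1885699}$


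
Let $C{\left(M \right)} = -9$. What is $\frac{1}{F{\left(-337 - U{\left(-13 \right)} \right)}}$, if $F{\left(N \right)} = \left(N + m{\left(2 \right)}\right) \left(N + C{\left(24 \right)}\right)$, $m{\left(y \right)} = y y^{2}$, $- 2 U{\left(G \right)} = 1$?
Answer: $\frac{4}{453987} \approx 8.8108 \cdot 10^{-6}$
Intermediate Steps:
$U{\left(G \right)} = - \frac{1}{2}$ ($U{\left(G \right)} = \left(- \frac{1}{2}\right) 1 = - \frac{1}{2}$)
$m{\left(y \right)} = y^{3}$
$F{\left(N \right)} = \left(-9 + N\right) \left(8 + N\right)$ ($F{\left(N \right)} = \left(N + 2^{3}\right) \left(N - 9\right) = \left(N + 8\right) \left(-9 + N\right) = \left(8 + N\right) \left(-9 + N\right) = \left(-9 + N\right) \left(8 + N\right)$)
$\frac{1}{F{\left(-337 - U{\left(-13 \right)} \right)}} = \frac{1}{-72 + \left(-337 - - \frac{1}{2}\right)^{2} - \left(-337 - - \frac{1}{2}\right)} = \frac{1}{-72 + \left(-337 + \frac{1}{2}\right)^{2} - \left(-337 + \frac{1}{2}\right)} = \frac{1}{-72 + \left(- \frac{673}{2}\right)^{2} - - \frac{673}{2}} = \frac{1}{-72 + \frac{452929}{4} + \frac{673}{2}} = \frac{1}{\frac{453987}{4}} = \frac{4}{453987}$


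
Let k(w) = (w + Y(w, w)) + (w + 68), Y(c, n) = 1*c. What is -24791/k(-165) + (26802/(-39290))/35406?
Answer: 273704696761/4714289230 ≈ 58.059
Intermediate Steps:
Y(c, n) = c
k(w) = 68 + 3*w (k(w) = (w + w) + (w + 68) = 2*w + (68 + w) = 68 + 3*w)
-24791/k(-165) + (26802/(-39290))/35406 = -24791/(68 + 3*(-165)) + (26802/(-39290))/35406 = -24791/(68 - 495) + (26802*(-1/39290))*(1/35406) = -24791/(-427) - 13401/19645*1/35406 = -24791*(-1/427) - 1489/77283430 = 24791/427 - 1489/77283430 = 273704696761/4714289230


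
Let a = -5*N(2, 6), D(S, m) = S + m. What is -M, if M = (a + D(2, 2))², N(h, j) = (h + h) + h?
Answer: -676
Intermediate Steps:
N(h, j) = 3*h (N(h, j) = 2*h + h = 3*h)
a = -30 (a = -15*2 = -5*6 = -30)
M = 676 (M = (-30 + (2 + 2))² = (-30 + 4)² = (-26)² = 676)
-M = -1*676 = -676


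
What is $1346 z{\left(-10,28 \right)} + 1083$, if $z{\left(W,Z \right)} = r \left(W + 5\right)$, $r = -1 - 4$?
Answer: $34733$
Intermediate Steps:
$r = -5$
$z{\left(W,Z \right)} = -25 - 5 W$ ($z{\left(W,Z \right)} = - 5 \left(W + 5\right) = - 5 \left(5 + W\right) = -25 - 5 W$)
$1346 z{\left(-10,28 \right)} + 1083 = 1346 \left(-25 - -50\right) + 1083 = 1346 \left(-25 + 50\right) + 1083 = 1346 \cdot 25 + 1083 = 33650 + 1083 = 34733$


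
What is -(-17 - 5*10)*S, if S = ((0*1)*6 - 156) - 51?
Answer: -13869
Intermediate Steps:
S = -207 (S = (0*6 - 156) - 51 = (0 - 156) - 51 = -156 - 51 = -207)
-(-17 - 5*10)*S = -(-17 - 5*10)*(-207) = -(-17 - 50)*(-207) = -(-67)*(-207) = -1*13869 = -13869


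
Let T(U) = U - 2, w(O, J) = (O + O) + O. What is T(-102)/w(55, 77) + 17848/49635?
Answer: -147808/545985 ≈ -0.27072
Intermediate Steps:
w(O, J) = 3*O (w(O, J) = 2*O + O = 3*O)
T(U) = -2 + U
T(-102)/w(55, 77) + 17848/49635 = (-2 - 102)/((3*55)) + 17848/49635 = -104/165 + 17848*(1/49635) = -104*1/165 + 17848/49635 = -104/165 + 17848/49635 = -147808/545985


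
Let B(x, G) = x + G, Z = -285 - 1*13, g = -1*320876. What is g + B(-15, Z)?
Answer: -321189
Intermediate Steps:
g = -320876
Z = -298 (Z = -285 - 13 = -298)
B(x, G) = G + x
g + B(-15, Z) = -320876 + (-298 - 15) = -320876 - 313 = -321189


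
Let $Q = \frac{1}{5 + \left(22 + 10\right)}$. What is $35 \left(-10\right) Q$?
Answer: $- \frac{350}{37} \approx -9.4595$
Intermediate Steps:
$Q = \frac{1}{37}$ ($Q = \frac{1}{5 + 32} = \frac{1}{37} \approx 0.027027$)
$35 \left(-10\right) Q = 35 \left(-10\right) \frac{1}{37} = \left(-350\right) \frac{1}{37} = - \frac{350}{37}$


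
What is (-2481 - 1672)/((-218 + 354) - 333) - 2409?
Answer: -470420/197 ≈ -2387.9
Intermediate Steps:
(-2481 - 1672)/((-218 + 354) - 333) - 2409 = -4153/(136 - 333) - 2409 = -4153/(-197) - 2409 = -4153*(-1/197) - 2409 = 4153/197 - 2409 = -470420/197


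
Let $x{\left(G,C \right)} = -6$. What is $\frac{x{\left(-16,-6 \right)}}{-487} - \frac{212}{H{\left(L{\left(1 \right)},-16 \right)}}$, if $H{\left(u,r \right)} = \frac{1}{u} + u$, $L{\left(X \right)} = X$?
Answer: $- \frac{51616}{487} \approx -105.99$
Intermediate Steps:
$H{\left(u,r \right)} = u + \frac{1}{u}$
$\frac{x{\left(-16,-6 \right)}}{-487} - \frac{212}{H{\left(L{\left(1 \right)},-16 \right)}} = - \frac{6}{-487} - \frac{212}{1 + 1^{-1}} = \left(-6\right) \left(- \frac{1}{487}\right) - \frac{212}{1 + 1} = \frac{6}{487} - \frac{212}{2} = \frac{6}{487} - 106 = - \frac{51616}{487}$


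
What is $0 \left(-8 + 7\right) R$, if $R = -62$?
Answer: $0$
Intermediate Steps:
$0 \left(-8 + 7\right) R = 0 \left(-8 + 7\right) \left(-62\right) = 0 \left(-1\right) \left(-62\right) = 0 \left(-62\right) = 0$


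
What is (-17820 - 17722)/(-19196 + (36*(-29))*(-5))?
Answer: 17771/6988 ≈ 2.5431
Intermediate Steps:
(-17820 - 17722)/(-19196 + (36*(-29))*(-5)) = -35542/(-19196 - 1044*(-5)) = -35542/(-19196 + 5220) = -35542/(-13976) = -35542*(-1/13976) = 17771/6988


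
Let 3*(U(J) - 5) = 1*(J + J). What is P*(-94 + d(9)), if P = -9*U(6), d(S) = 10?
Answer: 6804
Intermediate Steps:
U(J) = 5 + 2*J/3 (U(J) = 5 + (1*(J + J))/3 = 5 + (1*(2*J))/3 = 5 + (2*J)/3 = 5 + 2*J/3)
P = -81 (P = -9*(5 + (⅔)*6) = -9*(5 + 4) = -9*9 = -81)
P*(-94 + d(9)) = -81*(-94 + 10) = -81*(-84) = 6804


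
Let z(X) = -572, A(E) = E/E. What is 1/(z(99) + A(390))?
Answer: -1/571 ≈ -0.0017513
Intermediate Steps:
A(E) = 1
1/(z(99) + A(390)) = 1/(-572 + 1) = 1/(-571) = -1/571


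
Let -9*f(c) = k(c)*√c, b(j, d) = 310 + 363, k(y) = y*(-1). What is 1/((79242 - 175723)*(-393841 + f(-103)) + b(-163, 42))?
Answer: 3077852109714/116952770780023341835963 - 89437887*I*√103/116952770780023341835963 ≈ 2.6317e-11 - 7.7612e-15*I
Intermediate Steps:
k(y) = -y
b(j, d) = 673
f(c) = c^(3/2)/9 (f(c) = -(-c)*√c/9 = -(-1)*c^(3/2)/9 = c^(3/2)/9)
1/((79242 - 175723)*(-393841 + f(-103)) + b(-163, 42)) = 1/((79242 - 175723)*(-393841 + (-103)^(3/2)/9) + 673) = 1/(-96481*(-393841 + (-103*I*√103)/9) + 673) = 1/(-96481*(-393841 - 103*I*√103/9) + 673) = 1/((37998173521 + 9937543*I*√103/9) + 673) = 1/(37998174194 + 9937543*I*√103/9)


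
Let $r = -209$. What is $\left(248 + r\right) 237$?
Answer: $9243$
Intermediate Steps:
$\left(248 + r\right) 237 = \left(248 - 209\right) 237 = 39 \cdot 237 = 9243$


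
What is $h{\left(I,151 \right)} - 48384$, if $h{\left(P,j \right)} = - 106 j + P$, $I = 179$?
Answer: $-64211$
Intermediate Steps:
$h{\left(P,j \right)} = P - 106 j$
$h{\left(I,151 \right)} - 48384 = \left(179 - 16006\right) - 48384 = -15827 - 48384 = -64211$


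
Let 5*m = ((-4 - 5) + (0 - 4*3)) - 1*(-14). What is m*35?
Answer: -49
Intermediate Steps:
m = -7/5 (m = (((-4 - 5) + (0 - 4*3)) - 1*(-14))/5 = ((-9 + (0 - 12)) + 14)/5 = ((-9 - 12) + 14)/5 = (-21 + 14)/5 = (⅕)*(-7) = -7/5 ≈ -1.4000)
m*35 = -7/5*35 = -49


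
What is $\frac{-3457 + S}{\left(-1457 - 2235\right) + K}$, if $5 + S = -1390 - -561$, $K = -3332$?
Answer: $\frac{4291}{7024} \approx 0.61091$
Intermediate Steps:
$S = -834$ ($S = -5 - 829 = -834$)
$\frac{-3457 + S}{\left(-1457 - 2235\right) + K} = \frac{-3457 - 834}{\left(-1457 - 2235\right) - 3332} = - \frac{4291}{-3692 - 3332} = - \frac{4291}{-7024} = \left(-4291\right) \left(- \frac{1}{7024}\right) = \frac{4291}{7024}$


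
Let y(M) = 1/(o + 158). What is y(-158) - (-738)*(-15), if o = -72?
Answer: -952019/86 ≈ -11070.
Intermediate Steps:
y(M) = 1/86 (y(M) = 1/(-72 + 158) = 1/86)
y(-158) - (-738)*(-15) = 1/86 - (-738)*(-15) = 1/86 - 1*11070 = 1/86 - 11070 = -952019/86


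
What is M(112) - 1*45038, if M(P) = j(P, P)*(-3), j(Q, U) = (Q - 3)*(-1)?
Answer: -44711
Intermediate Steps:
j(Q, U) = 3 - Q (j(Q, U) = (-3 + Q)*(-1) = 3 - Q)
M(P) = -9 + 3*P (M(P) = (3 - P)*(-3) = -9 + 3*P)
M(112) - 1*45038 = (-9 + 3*112) - 1*45038 = (-9 + 336) - 45038 = 327 - 45038 = -44711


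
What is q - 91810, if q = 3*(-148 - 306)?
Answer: -93172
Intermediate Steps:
q = -1362 (q = 3*(-454) = -1362)
q - 91810 = -1362 - 91810 = -93172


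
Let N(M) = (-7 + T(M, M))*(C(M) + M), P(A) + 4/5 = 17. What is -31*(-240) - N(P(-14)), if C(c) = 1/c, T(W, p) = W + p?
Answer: 14229578/2025 ≈ 7027.0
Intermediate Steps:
P(A) = 81/5 (P(A) = -⅘ + 17 = 81/5)
N(M) = (-7 + 2*M)*(M + 1/M) (N(M) = (-7 + (M + M))*(1/M + M) = (-7 + 2*M)*(M + 1/M))
-31*(-240) - N(P(-14)) = -31*(-240) - (2 - 7*81/5 - 7/81/5 + 2*(81/5)²) = 7440 - (2 - 567/5 - 7*5/81 + 2*(6561/25)) = 7440 - (2 - 567/5 - 35/81 + 13122/25) = 7440 - 1*836422/2025 = 7440 - 836422/2025 = 14229578/2025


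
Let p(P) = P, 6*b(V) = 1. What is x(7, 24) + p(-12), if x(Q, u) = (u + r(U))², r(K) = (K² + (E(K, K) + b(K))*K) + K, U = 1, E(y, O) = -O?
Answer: 22369/36 ≈ 621.36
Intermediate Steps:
b(V) = ⅙ (b(V) = (⅙)*1 = ⅙)
r(K) = K + K² + K*(⅙ - K) (r(K) = (K² + (-K + ⅙)*K) + K = (K² + (⅙ - K)*K) + K = (K² + K*(⅙ - K)) + K = K + K² + K*(⅙ - K))
x(Q, u) = (7/6 + u)² (x(Q, u) = (u + (7/6)*1)² = (u + 7/6)² = (7/6 + u)²)
x(7, 24) + p(-12) = (7 + 6*24)²/36 - 12 = (7 + 144)²/36 - 12 = (1/36)*151² - 12 = (1/36)*22801 - 12 = 22801/36 - 12 = 22369/36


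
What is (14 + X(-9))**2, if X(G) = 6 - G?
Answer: 841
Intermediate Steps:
(14 + X(-9))**2 = (14 + (6 - 1*(-9)))**2 = (14 + (6 + 9))**2 = (14 + 15)**2 = 29**2 = 841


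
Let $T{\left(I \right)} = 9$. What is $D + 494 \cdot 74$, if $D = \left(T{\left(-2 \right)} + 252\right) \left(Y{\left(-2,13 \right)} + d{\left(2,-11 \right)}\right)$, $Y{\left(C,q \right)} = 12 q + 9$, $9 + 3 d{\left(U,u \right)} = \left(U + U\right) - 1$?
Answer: $79099$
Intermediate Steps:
$d{\left(U,u \right)} = - \frac{10}{3} + \frac{2 U}{3}$ ($d{\left(U,u \right)} = -3 + \frac{\left(U + U\right) - 1}{3} = -3 + \frac{2 U - 1}{3} = -3 + \frac{-1 + 2 U}{3} = -3 + \left(- \frac{1}{3} + \frac{2 U}{3}\right) = - \frac{10}{3} + \frac{2 U}{3}$)
$Y{\left(C,q \right)} = 9 + 12 q$
$D = 42543$ ($D = \left(9 + 252\right) \left(\left(9 + 12 \cdot 13\right) + \left(- \frac{10}{3} + \frac{2}{3} \cdot 2\right)\right) = 261 \left(\left(9 + 156\right) + \left(- \frac{10}{3} + \frac{4}{3}\right)\right) = 261 \left(165 - 2\right) = 261 \cdot 163 = 42543$)
$D + 494 \cdot 74 = 42543 + 494 \cdot 74 = 42543 + 36556 = 79099$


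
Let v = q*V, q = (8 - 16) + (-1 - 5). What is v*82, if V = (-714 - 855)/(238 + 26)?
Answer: 150101/22 ≈ 6822.8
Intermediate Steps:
V = -523/88 (V = -1569/264 = -1569*1/264 = -523/88 ≈ -5.9432)
q = -14 (q = -8 - 6 = -14)
v = 3661/44 (v = -14*(-523/88) = 3661/44 ≈ 83.205)
v*82 = (3661/44)*82 = 150101/22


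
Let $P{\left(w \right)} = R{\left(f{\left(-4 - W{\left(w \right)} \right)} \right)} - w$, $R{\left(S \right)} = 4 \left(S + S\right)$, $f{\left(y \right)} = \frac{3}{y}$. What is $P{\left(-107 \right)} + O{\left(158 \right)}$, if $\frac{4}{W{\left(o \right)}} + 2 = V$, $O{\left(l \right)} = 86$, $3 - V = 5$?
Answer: $185$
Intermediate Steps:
$V = -2$ ($V = 3 - 5 = -2$)
$W{\left(o \right)} = -1$ ($W{\left(o \right)} = \frac{4}{-2 - 2} = \frac{4}{-4} = 4 \left(- \frac{1}{4}\right) = -1$)
$R{\left(S \right)} = 8 S$ ($R{\left(S \right)} = 4 \cdot 2 S = 8 S$)
$P{\left(w \right)} = -8 - w$ ($P{\left(w \right)} = 8 \frac{3}{-4 - -1} - w = 8 \frac{3}{-4 + 1} - w = 8 \frac{3}{-3} - w = 8 \cdot 3 \left(- \frac{1}{3}\right) - w = 8 \left(-1\right) - w = -8 - w$)
$P{\left(-107 \right)} + O{\left(158 \right)} = \left(-8 - -107\right) + 86 = \left(-8 + 107\right) + 86 = 99 + 86 = 185$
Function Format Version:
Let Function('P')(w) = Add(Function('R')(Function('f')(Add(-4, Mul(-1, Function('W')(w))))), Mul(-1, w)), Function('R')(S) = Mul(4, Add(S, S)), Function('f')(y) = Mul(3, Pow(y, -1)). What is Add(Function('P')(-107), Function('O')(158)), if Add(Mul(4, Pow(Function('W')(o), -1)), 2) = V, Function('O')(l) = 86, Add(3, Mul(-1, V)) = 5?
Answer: 185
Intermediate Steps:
V = -2 (V = Add(3, Mul(-1, 5)) = Add(3, -5) = -2)
Function('W')(o) = -1 (Function('W')(o) = Mul(4, Pow(Add(-2, -2), -1)) = Mul(4, Pow(-4, -1)) = Mul(4, Rational(-1, 4)) = -1)
Function('R')(S) = Mul(8, S) (Function('R')(S) = Mul(4, Mul(2, S)) = Mul(8, S))
Function('P')(w) = Add(-8, Mul(-1, w)) (Function('P')(w) = Add(Mul(8, Mul(3, Pow(Add(-4, Mul(-1, -1)), -1))), Mul(-1, w)) = Add(Mul(8, Mul(3, Pow(Add(-4, 1), -1))), Mul(-1, w)) = Add(Mul(8, Mul(3, Pow(-3, -1))), Mul(-1, w)) = Add(Mul(8, Mul(3, Rational(-1, 3))), Mul(-1, w)) = Add(Mul(8, -1), Mul(-1, w)) = Add(-8, Mul(-1, w)))
Add(Function('P')(-107), Function('O')(158)) = Add(Add(-8, Mul(-1, -107)), 86) = Add(Add(-8, 107), 86) = Add(99, 86) = 185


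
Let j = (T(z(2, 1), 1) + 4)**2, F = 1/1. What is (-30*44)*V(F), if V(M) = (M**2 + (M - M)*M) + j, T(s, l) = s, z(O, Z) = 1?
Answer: -34320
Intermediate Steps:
F = 1
j = 25 (j = (1 + 4)**2 = 5**2 = 25)
V(M) = 25 + M**2 (V(M) = (M**2 + (M - M)*M) + 25 = (M**2 + 0*M) + 25 = (M**2 + 0) + 25 = M**2 + 25 = 25 + M**2)
(-30*44)*V(F) = (-30*44)*(25 + 1**2) = -1320*(25 + 1) = -1320*26 = -34320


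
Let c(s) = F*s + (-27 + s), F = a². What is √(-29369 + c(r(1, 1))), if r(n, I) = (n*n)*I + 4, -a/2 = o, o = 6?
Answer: I*√28671 ≈ 169.33*I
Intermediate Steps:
a = -12 (a = -2*6 = -12)
r(n, I) = 4 + I*n² (r(n, I) = n²*I + 4 = I*n² + 4 = 4 + I*n²)
F = 144 (F = (-12)² = 144)
c(s) = -27 + 145*s (c(s) = 144*s + (-27 + s) = -27 + 145*s)
√(-29369 + c(r(1, 1))) = √(-29369 + (-27 + 145*(4 + 1*1²))) = √(-29369 + (-27 + 145*(4 + 1*1))) = √(-29369 + (-27 + 145*(4 + 1))) = √(-29369 + (-27 + 145*5)) = √(-29369 + (-27 + 725)) = √(-29369 + 698) = √(-28671) = I*√28671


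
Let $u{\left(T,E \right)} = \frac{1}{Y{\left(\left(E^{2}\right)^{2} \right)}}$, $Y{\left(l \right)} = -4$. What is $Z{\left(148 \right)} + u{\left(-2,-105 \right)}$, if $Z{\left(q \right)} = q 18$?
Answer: $\frac{10655}{4} \approx 2663.8$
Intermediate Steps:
$Z{\left(q \right)} = 18 q$
$u{\left(T,E \right)} = - \frac{1}{4}$ ($u{\left(T,E \right)} = \frac{1}{-4} = - \frac{1}{4}$)
$Z{\left(148 \right)} + u{\left(-2,-105 \right)} = 18 \cdot 148 - \frac{1}{4} = 2664 - \frac{1}{4} = \frac{10655}{4}$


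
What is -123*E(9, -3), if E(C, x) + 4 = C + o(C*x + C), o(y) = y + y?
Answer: 3813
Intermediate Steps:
o(y) = 2*y
E(C, x) = -4 + 3*C + 2*C*x (E(C, x) = -4 + (C + 2*(C*x + C)) = -4 + (C + 2*(C + C*x)) = -4 + (C + (2*C + 2*C*x)) = -4 + (3*C + 2*C*x) = -4 + 3*C + 2*C*x)
-123*E(9, -3) = -123*(-4 + 9 + 2*9*(1 - 3)) = -123*(-4 + 9 + 2*9*(-2)) = -123*(-4 + 9 - 36) = -123*(-31) = 3813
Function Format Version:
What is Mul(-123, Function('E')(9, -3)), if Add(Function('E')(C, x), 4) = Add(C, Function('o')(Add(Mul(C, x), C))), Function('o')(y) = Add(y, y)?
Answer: 3813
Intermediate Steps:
Function('o')(y) = Mul(2, y)
Function('E')(C, x) = Add(-4, Mul(3, C), Mul(2, C, x)) (Function('E')(C, x) = Add(-4, Add(C, Mul(2, Add(Mul(C, x), C)))) = Add(-4, Add(C, Mul(2, Add(C, Mul(C, x))))) = Add(-4, Add(C, Add(Mul(2, C), Mul(2, C, x)))) = Add(-4, Add(Mul(3, C), Mul(2, C, x))) = Add(-4, Mul(3, C), Mul(2, C, x)))
Mul(-123, Function('E')(9, -3)) = Mul(-123, Add(-4, 9, Mul(2, 9, Add(1, -3)))) = Mul(-123, Add(-4, 9, Mul(2, 9, -2))) = Mul(-123, Add(-4, 9, -36)) = Mul(-123, -31) = 3813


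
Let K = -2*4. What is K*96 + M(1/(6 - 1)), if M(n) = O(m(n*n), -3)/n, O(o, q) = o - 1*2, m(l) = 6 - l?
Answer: -3741/5 ≈ -748.20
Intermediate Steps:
K = -8
O(o, q) = -2 + o (O(o, q) = o - 2 = -2 + o)
M(n) = (4 - n**2)/n (M(n) = (-2 + (6 - n*n))/n = (-2 + (6 - n**2))/n = (4 - n**2)/n)
K*96 + M(1/(6 - 1)) = -8*96 + (-1/(6 - 1) + 4/(1/(6 - 1))) = -768 + (-1/5 + 4/(1/5)) = -768 + (-1*1/5 + 4/(1/5)) = -768 + (-1/5 + 4*5) = -768 + (-1/5 + 20) = -768 + 99/5 = -3741/5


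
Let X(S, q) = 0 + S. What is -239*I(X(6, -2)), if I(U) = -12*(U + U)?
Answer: 34416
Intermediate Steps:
X(S, q) = S
I(U) = -24*U
-239*I(X(6, -2)) = -(-5736)*6 = -239*(-144) = 34416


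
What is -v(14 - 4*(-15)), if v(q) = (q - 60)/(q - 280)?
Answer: 7/103 ≈ 0.067961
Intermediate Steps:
v(q) = (-60 + q)/(-280 + q)
-v(14 - 4*(-15)) = -(-60 + (14 - 4*(-15)))/(-280 + (14 - 4*(-15))) = -(-60 + (14 + 60))/(-280 + (14 + 60)) = -(-60 + 74)/(-280 + 74) = -14/(-206) = -(-1)*14/206 = -1*(-7/103) = 7/103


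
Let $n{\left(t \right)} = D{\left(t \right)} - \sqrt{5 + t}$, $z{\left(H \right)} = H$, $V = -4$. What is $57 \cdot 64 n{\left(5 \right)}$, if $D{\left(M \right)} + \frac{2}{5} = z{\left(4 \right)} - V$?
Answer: $\frac{138624}{5} - 3648 \sqrt{10} \approx 16189.0$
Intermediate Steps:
$D{\left(M \right)} = \frac{38}{5}$ ($D{\left(M \right)} = - \frac{2}{5} + \left(4 - -4\right) = - \frac{2}{5} + \left(4 + 4\right) = - \frac{2}{5} + 8 = \frac{38}{5}$)
$n{\left(t \right)} = \frac{38}{5} - \sqrt{5 + t}$
$57 \cdot 64 n{\left(5 \right)} = 57 \cdot 64 \left(\frac{38}{5} - \sqrt{5 + 5}\right) = 3648 \left(\frac{38}{5} - \sqrt{10}\right) = \frac{138624}{5} - 3648 \sqrt{10}$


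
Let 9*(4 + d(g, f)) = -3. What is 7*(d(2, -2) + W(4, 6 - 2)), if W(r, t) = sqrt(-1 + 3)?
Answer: -91/3 + 7*sqrt(2) ≈ -20.434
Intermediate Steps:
d(g, f) = -13/3 (d(g, f) = -4 + (1/9)*(-3) = -4 - 1/3 = -13/3)
W(r, t) = sqrt(2)
7*(d(2, -2) + W(4, 6 - 2)) = 7*(-13/3 + sqrt(2)) = -91/3 + 7*sqrt(2)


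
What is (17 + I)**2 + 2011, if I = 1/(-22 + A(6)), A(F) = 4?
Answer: 744589/324 ≈ 2298.1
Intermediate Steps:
I = -1/18 (I = 1/(-22 + 4) = 1/(-18) = -1/18 ≈ -0.055556)
(17 + I)**2 + 2011 = (17 - 1/18)**2 + 2011 = (305/18)**2 + 2011 = 93025/324 + 2011 = 744589/324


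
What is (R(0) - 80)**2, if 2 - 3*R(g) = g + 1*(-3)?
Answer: 55225/9 ≈ 6136.1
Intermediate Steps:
R(g) = 5/3 - g/3 (R(g) = 2/3 - (g + 1*(-3))/3 = 2/3 - (g - 3)/3 = 2/3 - (-3 + g)/3 = 2/3 + (1 - g/3) = 5/3 - g/3)
(R(0) - 80)**2 = ((5/3 - 1/3*0) - 80)**2 = ((5/3 + 0) - 80)**2 = (5/3 - 80)**2 = (-235/3)**2 = 55225/9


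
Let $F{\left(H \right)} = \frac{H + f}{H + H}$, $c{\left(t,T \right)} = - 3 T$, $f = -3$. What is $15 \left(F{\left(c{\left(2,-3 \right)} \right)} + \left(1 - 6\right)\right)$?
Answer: $-70$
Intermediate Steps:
$F{\left(H \right)} = \frac{-3 + H}{2 H}$ ($F{\left(H \right)} = \frac{H - 3}{H + H} = \frac{-3 + H}{2 H}$)
$15 \left(F{\left(c{\left(2,-3 \right)} \right)} + \left(1 - 6\right)\right) = 15 \left(\frac{-3 - -9}{2 \left(\left(-3\right) \left(-3\right)\right)} + \left(1 - 6\right)\right) = 15 \left(\frac{-3 + 9}{2 \cdot 9} + \left(1 - 6\right)\right) = 15 \left(\frac{1}{2} \cdot \frac{1}{9} \cdot 6 - 5\right) = 15 \left(\frac{1}{3} - 5\right) = 15 \left(- \frac{14}{3}\right) = -70$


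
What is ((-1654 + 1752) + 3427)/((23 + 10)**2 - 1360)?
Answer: -3525/271 ≈ -13.007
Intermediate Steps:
((-1654 + 1752) + 3427)/((23 + 10)**2 - 1360) = (98 + 3427)/(33**2 - 1360) = 3525/(1089 - 1360) = 3525/(-271) = 3525*(-1/271) = -3525/271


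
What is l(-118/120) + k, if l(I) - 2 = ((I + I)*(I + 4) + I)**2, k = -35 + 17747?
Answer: 57548337601/3240000 ≈ 17762.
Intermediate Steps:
k = 17712
l(I) = 2 + (I + 2*I*(4 + I))**2 (l(I) = 2 + ((I + I)*(I + 4) + I)**2 = 2 + ((2*I)*(4 + I) + I)**2 = 2 + (2*I*(4 + I) + I)**2 = 2 + (I + 2*I*(4 + I))**2)
l(-118/120) + k = (2 + (-118/120)**2*(9 + 2*(-118/120))**2) + 17712 = (2 + (-118*1/120)**2*(9 + 2*(-118*1/120))**2) + 17712 = (2 + (-59/60)**2*(9 + 2*(-59/60))**2) + 17712 = (2 + 3481*(9 - 59/30)**2/3600) + 17712 = (2 + 3481*(211/30)**2/3600) + 17712 = (2 + (3481/3600)*(44521/900)) + 17712 = (2 + 154977601/3240000) + 17712 = 161457601/3240000 + 17712 = 57548337601/3240000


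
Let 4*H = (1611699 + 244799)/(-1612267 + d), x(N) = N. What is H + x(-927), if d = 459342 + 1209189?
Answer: -103385207/112528 ≈ -918.75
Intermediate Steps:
d = 1668531
H = 928249/112528 (H = ((1611699 + 244799)/(-1612267 + 1668531))/4 = (1856498/56264)/4 = (1856498*(1/56264))/4 = (1/4)*(928249/28132) = 928249/112528 ≈ 8.2491)
H + x(-927) = 928249/112528 - 927 = -103385207/112528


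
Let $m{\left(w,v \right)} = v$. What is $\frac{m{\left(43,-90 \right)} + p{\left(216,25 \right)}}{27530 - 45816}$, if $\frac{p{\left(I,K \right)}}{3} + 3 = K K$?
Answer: $- \frac{888}{9143} \approx -0.097124$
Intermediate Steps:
$p{\left(I,K \right)} = -9 + 3 K^{2}$ ($p{\left(I,K \right)} = -9 + 3 K K = -9 + 3 K^{2}$)
$\frac{m{\left(43,-90 \right)} + p{\left(216,25 \right)}}{27530 - 45816} = \frac{-90 - \left(9 - 3 \cdot 25^{2}\right)}{27530 - 45816} = \frac{-90 + \left(-9 + 3 \cdot 625\right)}{-18286} = \left(-90 + \left(-9 + 1875\right)\right) \left(- \frac{1}{18286}\right) = \left(-90 + 1866\right) \left(- \frac{1}{18286}\right) = 1776 \left(- \frac{1}{18286}\right) = - \frac{888}{9143}$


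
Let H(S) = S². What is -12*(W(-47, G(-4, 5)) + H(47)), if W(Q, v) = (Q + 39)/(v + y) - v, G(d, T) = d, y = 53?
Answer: -1301148/49 ≈ -26554.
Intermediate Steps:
W(Q, v) = -v + (39 + Q)/(53 + v) (W(Q, v) = (Q + 39)/(v + 53) - v = (39 + Q)/(53 + v) - v = -v + (39 + Q)/(53 + v))
-12*(W(-47, G(-4, 5)) + H(47)) = -12*((39 - 47 - 1*(-4)² - 53*(-4))/(53 - 4) + 47²) = -12*((39 - 47 - 1*16 + 212)/49 + 2209) = -12*((39 - 47 - 16 + 212)/49 + 2209) = -12*((1/49)*188 + 2209) = -12*(188/49 + 2209) = -12*108429/49 = -1301148/49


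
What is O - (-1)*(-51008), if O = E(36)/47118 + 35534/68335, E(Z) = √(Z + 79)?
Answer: -3485596146/68335 + √115/47118 ≈ -51008.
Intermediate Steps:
E(Z) = √(79 + Z)
O = 35534/68335 + √115/47118 (O = √(79 + 36)/47118 + 35534/68335 = √115*(1/47118) + 35534*(1/68335) = √115/47118 + 35534/68335 = 35534/68335 + √115/47118 ≈ 0.52022)
O - (-1)*(-51008) = (35534/68335 + √115/47118) - (-1)*(-51008) = (35534/68335 + √115/47118) - 1*51008 = (35534/68335 + √115/47118) - 51008 = -3485596146/68335 + √115/47118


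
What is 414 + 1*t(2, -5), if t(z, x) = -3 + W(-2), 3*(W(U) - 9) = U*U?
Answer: 1264/3 ≈ 421.33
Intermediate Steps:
W(U) = 9 + U²/3 (W(U) = 9 + (U*U)/3 = 9 + U²/3)
t(z, x) = 22/3 (t(z, x) = -3 + (9 + (⅓)*(-2)²) = -3 + (9 + (⅓)*4) = -3 + (9 + 4/3) = -3 + 31/3 = 22/3)
414 + 1*t(2, -5) = 414 + 1*(22/3) = 414 + 22/3 = 1264/3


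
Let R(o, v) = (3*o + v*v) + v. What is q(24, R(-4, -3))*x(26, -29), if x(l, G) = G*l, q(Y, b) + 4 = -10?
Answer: 10556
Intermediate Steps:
R(o, v) = v + v**2 + 3*o (R(o, v) = (3*o + v**2) + v = (v**2 + 3*o) + v = v + v**2 + 3*o)
q(Y, b) = -14 (q(Y, b) = -4 - 10 = -14)
q(24, R(-4, -3))*x(26, -29) = -(-406)*26 = -14*(-754) = 10556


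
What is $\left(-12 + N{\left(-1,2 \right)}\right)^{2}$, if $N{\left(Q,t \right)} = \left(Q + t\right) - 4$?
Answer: $225$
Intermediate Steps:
$N{\left(Q,t \right)} = -4 + Q + t$
$\left(-12 + N{\left(-1,2 \right)}\right)^{2} = \left(-12 - 3\right)^{2} = \left(-15\right)^{2} = 225$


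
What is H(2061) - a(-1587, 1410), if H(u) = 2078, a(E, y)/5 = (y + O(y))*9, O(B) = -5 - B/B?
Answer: -61102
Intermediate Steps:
O(B) = -6 (O(B) = -5 - 1*1 = -5 - 1 = -6)
a(E, y) = -270 + 45*y (a(E, y) = 5*((y - 6)*9) = 5*((-6 + y)*9) = 5*(-54 + 9*y) = -270 + 45*y)
H(2061) - a(-1587, 1410) = 2078 - (-270 + 45*1410) = 2078 - (-270 + 63450) = 2078 - 1*63180 = 2078 - 63180 = -61102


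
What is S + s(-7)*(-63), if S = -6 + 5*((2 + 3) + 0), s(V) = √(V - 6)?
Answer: 19 - 63*I*√13 ≈ 19.0 - 227.15*I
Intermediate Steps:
s(V) = √(-6 + V)
S = 19 (S = -6 + 5*(5 + 0) = -6 + 5*5 = -6 + 25 = 19)
S + s(-7)*(-63) = 19 + √(-6 - 7)*(-63) = 19 + √(-13)*(-63) = 19 + (I*√13)*(-63) = 19 - 63*I*√13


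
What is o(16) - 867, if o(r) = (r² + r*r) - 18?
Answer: -373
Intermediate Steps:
o(r) = -18 + 2*r² (o(r) = (r² + r²) - 18 = 2*r² - 18 = -18 + 2*r²)
o(16) - 867 = (-18 + 2*16²) - 867 = (-18 + 2*256) - 867 = (-18 + 512) - 867 = 494 - 867 = -373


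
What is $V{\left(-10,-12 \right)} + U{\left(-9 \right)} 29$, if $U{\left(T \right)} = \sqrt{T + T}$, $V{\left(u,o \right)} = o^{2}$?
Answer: $144 + 87 i \sqrt{2} \approx 144.0 + 123.04 i$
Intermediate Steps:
$U{\left(T \right)} = \sqrt{2} \sqrt{T}$ ($U{\left(T \right)} = \sqrt{2 T} = \sqrt{2} \sqrt{T}$)
$V{\left(-10,-12 \right)} + U{\left(-9 \right)} 29 = \left(-12\right)^{2} + \sqrt{2} \sqrt{-9} \cdot 29 = 144 + \sqrt{2} \cdot 3 i 29 = 144 + 3 i \sqrt{2} \cdot 29 = 144 + 87 i \sqrt{2}$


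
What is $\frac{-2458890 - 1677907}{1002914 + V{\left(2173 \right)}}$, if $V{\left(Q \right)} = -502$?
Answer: $- \frac{4136797}{1002412} \approx -4.1268$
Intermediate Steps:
$\frac{-2458890 - 1677907}{1002914 + V{\left(2173 \right)}} = \frac{-2458890 - 1677907}{1002914 - 502} = - \frac{4136797}{1002412}$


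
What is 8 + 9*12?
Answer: 116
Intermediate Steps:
8 + 9*12 = 8 + 108 = 116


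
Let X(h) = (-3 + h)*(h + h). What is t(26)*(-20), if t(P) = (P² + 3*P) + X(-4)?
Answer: -16200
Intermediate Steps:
X(h) = 2*h*(-3 + h) (X(h) = (-3 + h)*(2*h) = 2*h*(-3 + h))
t(P) = 56 + P² + 3*P (t(P) = (P² + 3*P) + 2*(-4)*(-3 - 4) = (P² + 3*P) + 2*(-4)*(-7) = (P² + 3*P) + 56 = 56 + P² + 3*P)
t(26)*(-20) = (56 + 26² + 3*26)*(-20) = (56 + 676 + 78)*(-20) = 810*(-20) = -16200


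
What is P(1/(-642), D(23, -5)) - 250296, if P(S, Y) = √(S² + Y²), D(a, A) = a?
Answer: -250296 + 97*√23173/642 ≈ -2.5027e+5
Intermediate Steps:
P(1/(-642), D(23, -5)) - 250296 = √((1/(-642))² + 23²) - 250296 = √((-1/642)² + 529) - 250296 = √(1/412164 + 529) - 250296 = √(218034757/412164) - 250296 = 97*√23173/642 - 250296 = -250296 + 97*√23173/642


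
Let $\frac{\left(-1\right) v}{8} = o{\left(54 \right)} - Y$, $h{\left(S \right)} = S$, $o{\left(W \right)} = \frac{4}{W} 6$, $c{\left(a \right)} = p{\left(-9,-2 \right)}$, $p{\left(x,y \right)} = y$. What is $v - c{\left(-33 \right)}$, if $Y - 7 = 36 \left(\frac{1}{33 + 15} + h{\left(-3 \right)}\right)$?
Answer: $- \frac{7232}{9} \approx -803.56$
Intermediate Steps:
$c{\left(a \right)} = -2$
$o{\left(W \right)} = \frac{24}{W}$
$Y = - \frac{401}{4}$ ($Y = 7 + 36 \left(\frac{1}{33 + 15} - 3\right) = 7 + 36 \left(\frac{1}{48} - 3\right) = 7 + 36 \left(- \frac{143}{48}\right) = 7 - \frac{429}{4} = - \frac{401}{4} \approx -100.25$)
$v = - \frac{7250}{9}$ ($v = - 8 \left(\frac{24}{54} - - \frac{401}{4}\right) = - 8 \left(24 \cdot \frac{1}{54} + \frac{401}{4}\right) = - 8 \left(\frac{4}{9} + \frac{401}{4}\right) = \left(-8\right) \frac{3625}{36} = - \frac{7250}{9} \approx -805.56$)
$v - c{\left(-33 \right)} = - \frac{7250}{9} - -2 = - \frac{7250}{9} + 2 = - \frac{7232}{9}$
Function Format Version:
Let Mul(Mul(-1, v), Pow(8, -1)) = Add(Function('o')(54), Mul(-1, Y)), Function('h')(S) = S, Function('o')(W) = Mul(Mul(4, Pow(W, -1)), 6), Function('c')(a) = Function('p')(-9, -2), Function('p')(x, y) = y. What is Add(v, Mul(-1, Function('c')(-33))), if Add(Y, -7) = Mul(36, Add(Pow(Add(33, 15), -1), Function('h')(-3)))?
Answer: Rational(-7232, 9) ≈ -803.56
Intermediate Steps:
Function('c')(a) = -2
Function('o')(W) = Mul(24, Pow(W, -1))
Y = Rational(-401, 4) (Y = Add(7, Mul(36, Add(Pow(Add(33, 15), -1), -3))) = Add(7, Mul(36, Add(Pow(48, -1), -3))) = Add(7, Mul(36, Add(Rational(1, 48), -3))) = Add(7, Mul(36, Rational(-143, 48))) = Add(7, Rational(-429, 4)) = Rational(-401, 4) ≈ -100.25)
v = Rational(-7250, 9) (v = Mul(-8, Add(Mul(24, Pow(54, -1)), Mul(-1, Rational(-401, 4)))) = Mul(-8, Add(Mul(24, Rational(1, 54)), Rational(401, 4))) = Mul(-8, Add(Rational(4, 9), Rational(401, 4))) = Mul(-8, Rational(3625, 36)) = Rational(-7250, 9) ≈ -805.56)
Add(v, Mul(-1, Function('c')(-33))) = Add(Rational(-7250, 9), Mul(-1, -2)) = Add(Rational(-7250, 9), 2) = Rational(-7232, 9)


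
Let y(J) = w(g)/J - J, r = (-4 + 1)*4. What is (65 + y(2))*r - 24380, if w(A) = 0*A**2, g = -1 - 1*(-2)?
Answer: -25136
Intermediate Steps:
g = 1 (g = -1 + 2 = 1)
w(A) = 0
r = -12 (r = -3*4 = -12)
y(J) = -J (y(J) = 0/J - J = 0 - J = -J)
(65 + y(2))*r - 24380 = (65 - 1*2)*(-12) - 24380 = (65 - 2)*(-12) - 24380 = 63*(-12) - 24380 = -756 - 24380 = -25136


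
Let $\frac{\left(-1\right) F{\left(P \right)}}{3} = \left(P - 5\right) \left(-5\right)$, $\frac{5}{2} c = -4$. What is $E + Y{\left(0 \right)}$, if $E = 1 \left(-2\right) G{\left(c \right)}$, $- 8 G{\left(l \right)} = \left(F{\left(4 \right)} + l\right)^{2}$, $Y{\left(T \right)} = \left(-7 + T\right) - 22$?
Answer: $\frac{3989}{100} \approx 39.89$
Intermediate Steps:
$Y{\left(T \right)} = -29 + T$
$c = - \frac{8}{5}$ ($c = \frac{2}{5} \left(-4\right) = - \frac{8}{5} \approx -1.6$)
$F{\left(P \right)} = -75 + 15 P$ ($F{\left(P \right)} = - 3 \left(P - 5\right) \left(-5\right) = - 3 \left(-5 + P\right) \left(-5\right) = - 3 \left(25 - 5 P\right) = -75 + 15 P$)
$G{\left(l \right)} = - \frac{\left(-15 + l\right)^{2}}{8}$ ($G{\left(l \right)} = - \frac{\left(\left(-75 + 15 \cdot 4\right) + l\right)^{2}}{8} = - \frac{\left(\left(-75 + 60\right) + l\right)^{2}}{8} = - \frac{\left(-15 + l\right)^{2}}{8}$)
$E = \frac{6889}{100}$ ($E = 1 \left(-2\right) \left(- \frac{\left(-15 - \frac{8}{5}\right)^{2}}{8}\right) = - 2 \left(- \frac{\left(- \frac{83}{5}\right)^{2}}{8}\right) = - 2 \left(\left(- \frac{1}{8}\right) \frac{6889}{25}\right) = \left(-2\right) \left(- \frac{6889}{200}\right) = \frac{6889}{100} \approx 68.89$)
$E + Y{\left(0 \right)} = \frac{6889}{100} + \left(-29 + 0\right) = \frac{6889}{100} - 29 = \frac{3989}{100}$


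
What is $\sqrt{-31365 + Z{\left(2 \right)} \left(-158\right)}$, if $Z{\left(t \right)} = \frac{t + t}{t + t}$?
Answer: $i \sqrt{31523} \approx 177.55 i$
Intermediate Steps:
$Z{\left(t \right)} = 1$ ($Z{\left(t \right)} = \frac{2 t}{2 t} = 2 t \frac{1}{2 t} = 1$)
$\sqrt{-31365 + Z{\left(2 \right)} \left(-158\right)} = \sqrt{-31365 + 1 \left(-158\right)} = \sqrt{-31365 - 158} = \sqrt{-31523} = i \sqrt{31523}$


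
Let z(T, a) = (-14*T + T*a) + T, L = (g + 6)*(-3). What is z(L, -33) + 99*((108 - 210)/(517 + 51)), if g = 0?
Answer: 230103/284 ≈ 810.22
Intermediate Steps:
L = -18 (L = (0 + 6)*(-3) = 6*(-3) = -18)
z(T, a) = -13*T + T*a
z(L, -33) + 99*((108 - 210)/(517 + 51)) = -18*(-13 - 33) + 99*((108 - 210)/(517 + 51)) = -18*(-46) + 99*(-102/568) = 828 + 99*(-102*1/568) = 828 + 99*(-51/284) = 828 - 5049/284 = 230103/284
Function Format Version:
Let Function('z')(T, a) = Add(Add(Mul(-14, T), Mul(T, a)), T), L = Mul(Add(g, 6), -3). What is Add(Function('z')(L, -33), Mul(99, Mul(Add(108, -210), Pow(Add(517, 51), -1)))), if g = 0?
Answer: Rational(230103, 284) ≈ 810.22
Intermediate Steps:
L = -18 (L = Mul(Add(0, 6), -3) = Mul(6, -3) = -18)
Function('z')(T, a) = Add(Mul(-13, T), Mul(T, a))
Add(Function('z')(L, -33), Mul(99, Mul(Add(108, -210), Pow(Add(517, 51), -1)))) = Add(Mul(-18, Add(-13, -33)), Mul(99, Mul(Add(108, -210), Pow(Add(517, 51), -1)))) = Add(Mul(-18, -46), Mul(99, Mul(-102, Pow(568, -1)))) = Add(828, Mul(99, Mul(-102, Rational(1, 568)))) = Add(828, Mul(99, Rational(-51, 284))) = Add(828, Rational(-5049, 284)) = Rational(230103, 284)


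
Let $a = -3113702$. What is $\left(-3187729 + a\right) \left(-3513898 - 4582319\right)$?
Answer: $51017752786527$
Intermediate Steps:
$\left(-3187729 + a\right) \left(-3513898 - 4582319\right) = \left(-3187729 - 3113702\right) \left(-3513898 - 4582319\right) = \left(-6301431\right) \left(-8096217\right) = 51017752786527$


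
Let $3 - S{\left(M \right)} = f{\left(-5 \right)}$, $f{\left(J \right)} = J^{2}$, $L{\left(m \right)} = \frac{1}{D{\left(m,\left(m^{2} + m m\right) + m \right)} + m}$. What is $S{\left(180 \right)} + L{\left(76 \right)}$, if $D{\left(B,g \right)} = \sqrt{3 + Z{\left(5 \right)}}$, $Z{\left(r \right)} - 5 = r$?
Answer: $- \frac{126710}{5763} - \frac{\sqrt{13}}{5763} \approx -21.987$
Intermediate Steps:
$Z{\left(r \right)} = 5 + r$
$D{\left(B,g \right)} = \sqrt{13}$ ($D{\left(B,g \right)} = \sqrt{3 + \left(5 + 5\right)} = \sqrt{3 + 10} = \sqrt{13}$)
$L{\left(m \right)} = \frac{1}{m + \sqrt{13}}$ ($L{\left(m \right)} = \frac{1}{\sqrt{13} + m} = \frac{1}{m + \sqrt{13}}$)
$S{\left(M \right)} = -22$ ($S{\left(M \right)} = 3 - \left(-5\right)^{2} = 3 - 25 = -22$)
$S{\left(180 \right)} + L{\left(76 \right)} = -22 + \frac{1}{76 + \sqrt{13}}$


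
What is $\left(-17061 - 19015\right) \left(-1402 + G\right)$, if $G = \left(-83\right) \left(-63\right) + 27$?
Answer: $-139036904$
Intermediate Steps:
$G = 5256$ ($G = 5229 + 27 = 5256$)
$\left(-17061 - 19015\right) \left(-1402 + G\right) = \left(-17061 - 19015\right) \left(-1402 + 5256\right) = \left(-36076\right) 3854 = -139036904$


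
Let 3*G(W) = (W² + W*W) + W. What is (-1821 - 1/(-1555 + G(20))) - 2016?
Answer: -14753262/3845 ≈ -3837.0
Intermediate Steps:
G(W) = W/3 + 2*W²/3 (G(W) = ((W² + W*W) + W)/3 = ((W² + W²) + W)/3 = (2*W² + W)/3 = (W + 2*W²)/3 = W/3 + 2*W²/3)
(-1821 - 1/(-1555 + G(20))) - 2016 = (-1821 - 1/(-1555 + (⅓)*20*(1 + 2*20))) - 2016 = (-1821 - 1/(-1555 + (⅓)*20*(1 + 40))) - 2016 = (-1821 - 1/(-1555 + (⅓)*20*41)) - 2016 = (-1821 - 1/(-1555 + 820/3)) - 2016 = (-1821 - 1/(-3845/3)) - 2016 = (-1821 - 1*(-3/3845)) - 2016 = (-1821 + 3/3845) - 2016 = -7001742/3845 - 2016 = -14753262/3845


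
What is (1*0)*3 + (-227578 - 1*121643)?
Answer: -349221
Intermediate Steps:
(1*0)*3 + (-227578 - 1*121643) = 0*3 + (-227578 - 121643) = 0 - 349221 = -349221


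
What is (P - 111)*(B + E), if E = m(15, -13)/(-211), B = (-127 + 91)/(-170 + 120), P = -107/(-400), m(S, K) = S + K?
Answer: -41502541/527500 ≈ -78.678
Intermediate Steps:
m(S, K) = K + S
P = 107/400 (P = -107*(-1/400) = 107/400 ≈ 0.26750)
B = 18/25 (B = -36/(-50) = -36*(-1/50) = 18/25 ≈ 0.72000)
E = -2/211 (E = (-13 + 15)/(-211) = 2*(-1/211) = -2/211 ≈ -0.0094787)
(P - 111)*(B + E) = (107/400 - 111)*(18/25 - 2/211) = -44293/400*3748/5275 = -41502541/527500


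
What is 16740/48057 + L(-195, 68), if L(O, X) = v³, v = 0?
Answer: 5580/16019 ≈ 0.34834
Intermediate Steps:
L(O, X) = 0 (L(O, X) = 0³ = 0)
16740/48057 + L(-195, 68) = 16740/48057 + 0 = 16740*(1/48057) + 0 = 5580/16019 + 0 = 5580/16019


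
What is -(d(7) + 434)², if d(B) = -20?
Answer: -171396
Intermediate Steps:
-(d(7) + 434)² = -(-20 + 434)² = -1*414² = -1*171396 = -171396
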